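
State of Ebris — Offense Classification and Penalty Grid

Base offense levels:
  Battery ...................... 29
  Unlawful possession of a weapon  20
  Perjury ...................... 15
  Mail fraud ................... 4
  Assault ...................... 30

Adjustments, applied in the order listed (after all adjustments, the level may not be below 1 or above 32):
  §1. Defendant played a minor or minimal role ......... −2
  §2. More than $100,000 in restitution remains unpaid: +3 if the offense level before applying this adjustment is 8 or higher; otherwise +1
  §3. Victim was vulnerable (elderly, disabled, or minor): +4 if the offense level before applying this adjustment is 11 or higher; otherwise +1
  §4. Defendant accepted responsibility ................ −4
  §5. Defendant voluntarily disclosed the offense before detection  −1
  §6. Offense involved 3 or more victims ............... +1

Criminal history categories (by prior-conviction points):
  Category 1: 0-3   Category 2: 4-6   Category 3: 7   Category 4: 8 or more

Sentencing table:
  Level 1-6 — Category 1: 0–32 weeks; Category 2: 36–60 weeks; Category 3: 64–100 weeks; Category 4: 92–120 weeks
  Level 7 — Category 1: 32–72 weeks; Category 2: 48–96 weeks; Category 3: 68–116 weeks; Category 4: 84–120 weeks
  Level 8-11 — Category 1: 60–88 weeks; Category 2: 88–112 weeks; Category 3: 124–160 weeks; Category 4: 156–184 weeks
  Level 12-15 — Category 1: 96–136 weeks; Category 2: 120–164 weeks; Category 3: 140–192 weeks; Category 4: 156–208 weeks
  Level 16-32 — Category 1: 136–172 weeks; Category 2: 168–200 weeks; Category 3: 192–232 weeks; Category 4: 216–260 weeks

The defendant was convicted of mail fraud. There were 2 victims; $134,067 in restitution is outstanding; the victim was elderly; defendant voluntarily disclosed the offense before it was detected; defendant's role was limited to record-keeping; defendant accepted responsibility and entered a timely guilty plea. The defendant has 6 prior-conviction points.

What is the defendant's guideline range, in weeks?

Base offense level for mail fraud: 4.
§1 applies: 4 − 2 = 2.
§2 applies (level before this adjustment is 2 < 8, so +1): 2 + 1 = 3.
§3 applies (level before this adjustment is 3 < 11, so +1): 3 + 1 = 4.
§4 applies: 4 − 4 = 0.
§5 applies: 0 − 1 = -1.
Level -1 is below the minimum of 1; floored at 1.
Final offense level: 1.
Criminal history: 6 prior points → Category 2 (4-6).
Level 1 falls in the 1-6 band.
Grid: Level 1-6 × Category 2 = 36-60 weeks.

36-60 weeks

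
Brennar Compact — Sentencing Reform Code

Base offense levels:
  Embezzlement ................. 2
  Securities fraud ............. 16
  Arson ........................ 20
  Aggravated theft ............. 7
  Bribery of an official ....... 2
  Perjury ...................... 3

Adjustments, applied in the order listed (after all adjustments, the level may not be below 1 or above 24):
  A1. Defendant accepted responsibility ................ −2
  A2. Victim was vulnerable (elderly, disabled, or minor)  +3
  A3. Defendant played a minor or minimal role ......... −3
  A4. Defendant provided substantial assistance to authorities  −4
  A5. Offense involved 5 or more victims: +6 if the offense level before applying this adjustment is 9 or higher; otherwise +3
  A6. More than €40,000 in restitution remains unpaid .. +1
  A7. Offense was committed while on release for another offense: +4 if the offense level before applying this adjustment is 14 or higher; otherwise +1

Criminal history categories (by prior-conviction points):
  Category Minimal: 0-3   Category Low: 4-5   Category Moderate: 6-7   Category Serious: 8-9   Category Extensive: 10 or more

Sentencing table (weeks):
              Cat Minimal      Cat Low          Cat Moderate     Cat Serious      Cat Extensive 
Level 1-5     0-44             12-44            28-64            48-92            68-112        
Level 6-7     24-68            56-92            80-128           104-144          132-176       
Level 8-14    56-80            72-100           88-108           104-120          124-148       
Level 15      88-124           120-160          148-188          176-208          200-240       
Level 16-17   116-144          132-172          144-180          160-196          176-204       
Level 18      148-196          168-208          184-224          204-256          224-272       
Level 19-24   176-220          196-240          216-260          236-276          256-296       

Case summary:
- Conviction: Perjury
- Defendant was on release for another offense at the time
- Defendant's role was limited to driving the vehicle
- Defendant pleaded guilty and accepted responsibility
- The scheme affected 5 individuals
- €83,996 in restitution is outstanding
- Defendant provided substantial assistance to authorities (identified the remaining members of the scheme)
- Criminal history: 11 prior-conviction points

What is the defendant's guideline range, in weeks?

Base offense level for perjury: 3.
A1 applies: 3 − 2 = 1.
A3 applies: 1 − 3 = -2.
A4 applies: -2 − 4 = -6.
A5 applies (level before this adjustment is -6 < 9, so +3): -6 + 3 = -3.
A6 applies: -3 + 1 = -2.
A7 applies (level before this adjustment is -2 < 14, so +1): -2 + 1 = -1.
Level -1 is below the minimum of 1; floored at 1.
Final offense level: 1.
Criminal history: 11 prior points → Category Extensive (10+).
Level 1 falls in the 1-5 band.
Grid: Level 1-5 × Category Extensive = 68-112 weeks.

68-112 weeks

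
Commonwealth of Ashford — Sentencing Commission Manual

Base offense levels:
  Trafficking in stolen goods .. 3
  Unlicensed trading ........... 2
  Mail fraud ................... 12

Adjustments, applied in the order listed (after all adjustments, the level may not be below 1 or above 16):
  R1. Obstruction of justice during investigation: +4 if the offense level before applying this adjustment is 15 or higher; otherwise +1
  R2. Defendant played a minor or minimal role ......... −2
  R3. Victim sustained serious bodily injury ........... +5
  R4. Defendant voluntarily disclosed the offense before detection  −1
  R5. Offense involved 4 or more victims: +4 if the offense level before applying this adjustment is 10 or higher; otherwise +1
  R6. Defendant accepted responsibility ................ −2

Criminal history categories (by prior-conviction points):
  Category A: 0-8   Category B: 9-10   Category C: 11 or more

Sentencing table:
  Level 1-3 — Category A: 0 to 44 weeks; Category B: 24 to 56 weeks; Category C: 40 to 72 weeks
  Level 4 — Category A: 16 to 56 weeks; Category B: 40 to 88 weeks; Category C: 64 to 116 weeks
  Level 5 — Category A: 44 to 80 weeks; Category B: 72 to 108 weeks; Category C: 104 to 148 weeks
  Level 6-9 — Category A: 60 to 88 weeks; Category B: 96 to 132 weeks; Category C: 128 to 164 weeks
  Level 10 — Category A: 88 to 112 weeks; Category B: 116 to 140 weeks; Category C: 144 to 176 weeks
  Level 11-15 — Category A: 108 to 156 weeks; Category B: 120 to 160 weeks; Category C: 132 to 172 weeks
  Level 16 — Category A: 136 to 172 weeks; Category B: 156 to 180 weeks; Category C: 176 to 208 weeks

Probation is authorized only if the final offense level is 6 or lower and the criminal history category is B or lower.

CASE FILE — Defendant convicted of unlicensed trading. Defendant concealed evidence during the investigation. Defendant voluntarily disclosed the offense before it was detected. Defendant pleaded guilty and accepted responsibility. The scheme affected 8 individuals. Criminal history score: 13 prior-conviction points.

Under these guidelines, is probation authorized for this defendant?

No

Base offense level for unlicensed trading: 2.
R1 applies (level before this adjustment is 2 < 15, so +1): 2 + 1 = 3.
R3 does not apply.
R4 applies: 3 − 1 = 2.
R5 applies (level before this adjustment is 2 < 10, so +1): 2 + 1 = 3.
R6 applies: 3 − 2 = 1.
Final offense level: 1.
Criminal history: 13 prior points → Category C (11+).
Level 1 falls in the 1-3 band.
Grid: Level 1-3 × Category C = 40-72 weeks.
Probation check: level 1 ≤ 6 and category C > B → not eligible.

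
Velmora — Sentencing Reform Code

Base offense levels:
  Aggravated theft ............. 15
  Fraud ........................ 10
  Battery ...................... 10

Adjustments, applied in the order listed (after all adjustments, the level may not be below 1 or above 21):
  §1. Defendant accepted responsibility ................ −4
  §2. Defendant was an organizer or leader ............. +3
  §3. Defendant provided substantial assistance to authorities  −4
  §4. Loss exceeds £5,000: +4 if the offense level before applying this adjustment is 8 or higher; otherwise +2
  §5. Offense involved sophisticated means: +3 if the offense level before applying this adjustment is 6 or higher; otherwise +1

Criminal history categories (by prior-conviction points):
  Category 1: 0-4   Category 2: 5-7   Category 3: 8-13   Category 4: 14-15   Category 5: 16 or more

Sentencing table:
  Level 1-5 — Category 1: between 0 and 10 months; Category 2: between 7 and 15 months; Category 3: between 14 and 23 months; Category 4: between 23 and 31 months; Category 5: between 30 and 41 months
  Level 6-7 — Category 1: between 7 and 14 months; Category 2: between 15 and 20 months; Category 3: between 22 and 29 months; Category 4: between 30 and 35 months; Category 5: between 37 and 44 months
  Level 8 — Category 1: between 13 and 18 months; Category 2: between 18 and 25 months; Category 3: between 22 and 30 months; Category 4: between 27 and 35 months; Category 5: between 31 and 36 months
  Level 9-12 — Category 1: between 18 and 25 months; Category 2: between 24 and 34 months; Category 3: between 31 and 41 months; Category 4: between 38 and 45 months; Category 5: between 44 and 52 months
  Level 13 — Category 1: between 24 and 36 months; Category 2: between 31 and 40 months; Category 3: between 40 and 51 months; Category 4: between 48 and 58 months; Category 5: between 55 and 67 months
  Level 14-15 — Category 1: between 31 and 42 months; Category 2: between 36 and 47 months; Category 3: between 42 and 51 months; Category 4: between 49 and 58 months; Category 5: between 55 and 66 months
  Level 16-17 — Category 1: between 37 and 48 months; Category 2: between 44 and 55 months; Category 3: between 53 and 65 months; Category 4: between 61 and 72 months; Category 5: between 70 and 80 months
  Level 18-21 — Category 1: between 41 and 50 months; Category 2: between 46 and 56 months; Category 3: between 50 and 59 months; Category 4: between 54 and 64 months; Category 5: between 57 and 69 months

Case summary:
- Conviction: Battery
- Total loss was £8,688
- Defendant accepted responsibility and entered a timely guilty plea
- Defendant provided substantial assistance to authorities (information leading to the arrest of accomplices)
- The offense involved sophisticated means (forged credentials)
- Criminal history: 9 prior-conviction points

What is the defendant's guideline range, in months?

14-23 months

Base offense level for battery: 10.
§1 applies: 10 − 4 = 6.
§2 does not apply.
§3 applies: 6 − 4 = 2.
§4 applies (level before this adjustment is 2 < 8, so +2): 2 + 2 = 4.
§5 applies (level before this adjustment is 4 < 6, so +1): 4 + 1 = 5.
Final offense level: 5.
Criminal history: 9 prior points → Category 3 (8-13).
Level 5 falls in the 1-5 band.
Grid: Level 1-5 × Category 3 = 14-23 months.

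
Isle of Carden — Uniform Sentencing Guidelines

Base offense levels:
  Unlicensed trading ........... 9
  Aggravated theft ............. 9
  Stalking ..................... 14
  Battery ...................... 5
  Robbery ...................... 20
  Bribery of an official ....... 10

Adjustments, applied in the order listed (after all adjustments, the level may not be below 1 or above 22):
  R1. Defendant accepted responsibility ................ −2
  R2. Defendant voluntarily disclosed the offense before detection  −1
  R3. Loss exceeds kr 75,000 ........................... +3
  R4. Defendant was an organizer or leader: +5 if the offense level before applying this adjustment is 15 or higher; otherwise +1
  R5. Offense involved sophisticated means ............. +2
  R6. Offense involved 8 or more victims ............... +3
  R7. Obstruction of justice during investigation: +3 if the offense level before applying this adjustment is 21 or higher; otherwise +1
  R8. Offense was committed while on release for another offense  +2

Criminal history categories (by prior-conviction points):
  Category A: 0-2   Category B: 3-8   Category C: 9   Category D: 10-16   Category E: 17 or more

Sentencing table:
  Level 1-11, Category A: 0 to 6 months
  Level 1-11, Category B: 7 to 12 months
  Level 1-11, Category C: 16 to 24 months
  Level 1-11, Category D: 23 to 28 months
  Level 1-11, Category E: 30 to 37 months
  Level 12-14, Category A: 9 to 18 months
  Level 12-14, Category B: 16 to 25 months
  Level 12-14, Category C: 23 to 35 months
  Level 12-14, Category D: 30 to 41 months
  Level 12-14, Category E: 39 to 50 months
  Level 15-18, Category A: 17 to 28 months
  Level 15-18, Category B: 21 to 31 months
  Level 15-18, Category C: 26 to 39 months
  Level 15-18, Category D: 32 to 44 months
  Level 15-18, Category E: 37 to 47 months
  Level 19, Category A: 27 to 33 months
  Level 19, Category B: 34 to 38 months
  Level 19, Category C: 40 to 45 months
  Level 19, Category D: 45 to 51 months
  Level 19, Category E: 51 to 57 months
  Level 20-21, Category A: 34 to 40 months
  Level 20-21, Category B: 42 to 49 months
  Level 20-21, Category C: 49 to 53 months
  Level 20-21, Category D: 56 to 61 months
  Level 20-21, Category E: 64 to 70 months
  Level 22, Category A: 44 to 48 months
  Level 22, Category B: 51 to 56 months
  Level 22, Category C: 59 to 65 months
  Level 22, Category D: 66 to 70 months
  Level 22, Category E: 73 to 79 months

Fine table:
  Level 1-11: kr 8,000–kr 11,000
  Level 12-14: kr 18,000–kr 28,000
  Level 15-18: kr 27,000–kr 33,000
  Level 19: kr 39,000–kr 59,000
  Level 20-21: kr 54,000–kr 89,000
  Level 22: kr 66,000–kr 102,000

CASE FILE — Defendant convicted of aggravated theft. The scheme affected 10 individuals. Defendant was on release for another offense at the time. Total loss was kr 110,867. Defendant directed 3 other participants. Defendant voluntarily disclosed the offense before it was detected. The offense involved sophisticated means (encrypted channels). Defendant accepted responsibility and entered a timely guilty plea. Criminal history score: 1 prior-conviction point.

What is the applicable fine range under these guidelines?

kr 27,000–kr 33,000

Base offense level for aggravated theft: 9.
R1 applies: 9 − 2 = 7.
R2 applies: 7 − 1 = 6.
R3 applies: 6 + 3 = 9.
R4 applies (level before this adjustment is 9 < 15, so +1): 9 + 1 = 10.
R5 applies: 10 + 2 = 12.
R6 applies: 12 + 3 = 15.
R8 applies: 15 + 2 = 17.
Final offense level: 17.
Level 17 falls in the 15-18 band.
Fine table: Level 15-18 → kr 27,000–kr 33,000.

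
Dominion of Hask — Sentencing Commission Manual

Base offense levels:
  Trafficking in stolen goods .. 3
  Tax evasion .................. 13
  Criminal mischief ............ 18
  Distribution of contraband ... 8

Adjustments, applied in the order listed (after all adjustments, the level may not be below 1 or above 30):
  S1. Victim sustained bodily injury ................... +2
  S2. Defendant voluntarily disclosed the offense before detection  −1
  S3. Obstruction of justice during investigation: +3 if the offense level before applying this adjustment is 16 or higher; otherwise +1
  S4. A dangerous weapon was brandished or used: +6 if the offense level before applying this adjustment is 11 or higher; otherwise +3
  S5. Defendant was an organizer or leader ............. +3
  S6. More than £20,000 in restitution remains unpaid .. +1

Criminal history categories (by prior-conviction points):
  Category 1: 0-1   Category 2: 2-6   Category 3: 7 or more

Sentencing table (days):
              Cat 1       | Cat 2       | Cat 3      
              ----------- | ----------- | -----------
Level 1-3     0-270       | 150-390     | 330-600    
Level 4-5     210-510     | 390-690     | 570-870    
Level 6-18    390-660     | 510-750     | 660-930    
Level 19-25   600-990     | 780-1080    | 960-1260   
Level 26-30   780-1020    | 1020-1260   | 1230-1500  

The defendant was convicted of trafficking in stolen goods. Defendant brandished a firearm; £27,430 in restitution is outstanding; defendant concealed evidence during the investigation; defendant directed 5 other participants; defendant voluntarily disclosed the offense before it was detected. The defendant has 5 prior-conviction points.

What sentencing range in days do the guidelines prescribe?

510-750 days

Base offense level for trafficking in stolen goods: 3.
S2 applies: 3 − 1 = 2.
S3 applies (level before this adjustment is 2 < 16, so +1): 2 + 1 = 3.
S4 applies (level before this adjustment is 3 < 11, so +3): 3 + 3 = 6.
S5 applies: 6 + 3 = 9.
S6 applies: 9 + 1 = 10.
Final offense level: 10.
Criminal history: 5 prior points → Category 2 (2-6).
Level 10 falls in the 6-18 band.
Grid: Level 6-18 × Category 2 = 510-750 days.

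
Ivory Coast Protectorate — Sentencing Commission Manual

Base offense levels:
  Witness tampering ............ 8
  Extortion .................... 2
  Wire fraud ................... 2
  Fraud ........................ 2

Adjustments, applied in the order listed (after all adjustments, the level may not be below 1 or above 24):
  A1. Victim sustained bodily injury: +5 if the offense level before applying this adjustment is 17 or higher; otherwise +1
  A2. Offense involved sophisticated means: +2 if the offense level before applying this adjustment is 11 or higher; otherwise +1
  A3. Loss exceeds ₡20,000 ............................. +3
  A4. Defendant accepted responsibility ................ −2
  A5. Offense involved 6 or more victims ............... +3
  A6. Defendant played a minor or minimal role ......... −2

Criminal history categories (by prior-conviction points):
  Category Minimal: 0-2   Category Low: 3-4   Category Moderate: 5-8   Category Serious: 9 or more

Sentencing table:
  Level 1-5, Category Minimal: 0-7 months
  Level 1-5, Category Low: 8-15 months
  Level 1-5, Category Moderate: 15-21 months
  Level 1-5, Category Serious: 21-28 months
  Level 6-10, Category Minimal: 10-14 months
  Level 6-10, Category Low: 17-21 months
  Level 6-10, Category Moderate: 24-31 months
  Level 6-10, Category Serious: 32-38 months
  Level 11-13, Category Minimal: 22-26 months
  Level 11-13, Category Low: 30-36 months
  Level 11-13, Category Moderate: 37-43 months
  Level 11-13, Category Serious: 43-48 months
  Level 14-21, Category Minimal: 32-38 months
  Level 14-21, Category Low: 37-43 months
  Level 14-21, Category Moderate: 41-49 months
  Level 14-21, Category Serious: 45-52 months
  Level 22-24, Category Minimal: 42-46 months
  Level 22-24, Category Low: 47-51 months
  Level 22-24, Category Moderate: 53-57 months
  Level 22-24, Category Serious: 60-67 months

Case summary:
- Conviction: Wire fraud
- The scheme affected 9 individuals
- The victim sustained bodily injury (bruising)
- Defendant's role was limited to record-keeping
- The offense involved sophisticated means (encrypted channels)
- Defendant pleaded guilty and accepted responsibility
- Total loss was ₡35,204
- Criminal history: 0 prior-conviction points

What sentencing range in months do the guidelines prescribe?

10-14 months

Base offense level for wire fraud: 2.
A1 applies (level before this adjustment is 2 < 17, so +1): 2 + 1 = 3.
A2 applies (level before this adjustment is 3 < 11, so +1): 3 + 1 = 4.
A3 applies: 4 + 3 = 7.
A4 applies: 7 − 2 = 5.
A5 applies: 5 + 3 = 8.
A6 applies: 8 − 2 = 6.
Final offense level: 6.
Criminal history: 0 prior points → Category Minimal (0-2).
Level 6 falls in the 6-10 band.
Grid: Level 6-10 × Category Minimal = 10-14 months.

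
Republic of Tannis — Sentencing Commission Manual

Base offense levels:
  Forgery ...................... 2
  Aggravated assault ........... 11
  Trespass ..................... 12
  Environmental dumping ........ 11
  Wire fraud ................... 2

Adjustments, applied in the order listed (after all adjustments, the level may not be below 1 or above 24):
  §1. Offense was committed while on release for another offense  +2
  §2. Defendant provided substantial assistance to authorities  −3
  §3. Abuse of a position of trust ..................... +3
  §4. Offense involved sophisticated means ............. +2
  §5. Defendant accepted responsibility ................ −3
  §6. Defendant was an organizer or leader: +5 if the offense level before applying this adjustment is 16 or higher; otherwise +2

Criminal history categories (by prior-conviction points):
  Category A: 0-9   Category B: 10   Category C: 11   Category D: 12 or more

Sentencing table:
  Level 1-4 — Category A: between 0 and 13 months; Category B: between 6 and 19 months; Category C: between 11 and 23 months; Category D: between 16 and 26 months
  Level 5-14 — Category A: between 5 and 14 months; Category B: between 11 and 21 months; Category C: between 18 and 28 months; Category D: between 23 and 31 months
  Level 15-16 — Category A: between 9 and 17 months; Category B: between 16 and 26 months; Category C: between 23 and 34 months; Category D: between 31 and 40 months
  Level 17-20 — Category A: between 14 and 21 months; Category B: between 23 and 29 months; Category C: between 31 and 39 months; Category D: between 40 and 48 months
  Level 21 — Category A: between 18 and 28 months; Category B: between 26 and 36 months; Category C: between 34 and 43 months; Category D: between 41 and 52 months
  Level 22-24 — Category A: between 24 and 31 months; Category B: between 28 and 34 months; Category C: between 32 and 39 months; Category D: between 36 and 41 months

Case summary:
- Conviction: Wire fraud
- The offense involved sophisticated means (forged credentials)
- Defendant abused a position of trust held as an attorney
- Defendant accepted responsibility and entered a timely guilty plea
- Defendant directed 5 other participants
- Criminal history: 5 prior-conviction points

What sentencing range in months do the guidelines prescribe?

Base offense level for wire fraud: 2.
§2 does not apply.
§3 applies: 2 + 3 = 5.
§4 applies: 5 + 2 = 7.
§5 applies: 7 − 3 = 4.
§6 applies (level before this adjustment is 4 < 16, so +2): 4 + 2 = 6.
Final offense level: 6.
Criminal history: 5 prior points → Category A (0-9).
Level 6 falls in the 5-14 band.
Grid: Level 5-14 × Category A = 5-14 months.

5-14 months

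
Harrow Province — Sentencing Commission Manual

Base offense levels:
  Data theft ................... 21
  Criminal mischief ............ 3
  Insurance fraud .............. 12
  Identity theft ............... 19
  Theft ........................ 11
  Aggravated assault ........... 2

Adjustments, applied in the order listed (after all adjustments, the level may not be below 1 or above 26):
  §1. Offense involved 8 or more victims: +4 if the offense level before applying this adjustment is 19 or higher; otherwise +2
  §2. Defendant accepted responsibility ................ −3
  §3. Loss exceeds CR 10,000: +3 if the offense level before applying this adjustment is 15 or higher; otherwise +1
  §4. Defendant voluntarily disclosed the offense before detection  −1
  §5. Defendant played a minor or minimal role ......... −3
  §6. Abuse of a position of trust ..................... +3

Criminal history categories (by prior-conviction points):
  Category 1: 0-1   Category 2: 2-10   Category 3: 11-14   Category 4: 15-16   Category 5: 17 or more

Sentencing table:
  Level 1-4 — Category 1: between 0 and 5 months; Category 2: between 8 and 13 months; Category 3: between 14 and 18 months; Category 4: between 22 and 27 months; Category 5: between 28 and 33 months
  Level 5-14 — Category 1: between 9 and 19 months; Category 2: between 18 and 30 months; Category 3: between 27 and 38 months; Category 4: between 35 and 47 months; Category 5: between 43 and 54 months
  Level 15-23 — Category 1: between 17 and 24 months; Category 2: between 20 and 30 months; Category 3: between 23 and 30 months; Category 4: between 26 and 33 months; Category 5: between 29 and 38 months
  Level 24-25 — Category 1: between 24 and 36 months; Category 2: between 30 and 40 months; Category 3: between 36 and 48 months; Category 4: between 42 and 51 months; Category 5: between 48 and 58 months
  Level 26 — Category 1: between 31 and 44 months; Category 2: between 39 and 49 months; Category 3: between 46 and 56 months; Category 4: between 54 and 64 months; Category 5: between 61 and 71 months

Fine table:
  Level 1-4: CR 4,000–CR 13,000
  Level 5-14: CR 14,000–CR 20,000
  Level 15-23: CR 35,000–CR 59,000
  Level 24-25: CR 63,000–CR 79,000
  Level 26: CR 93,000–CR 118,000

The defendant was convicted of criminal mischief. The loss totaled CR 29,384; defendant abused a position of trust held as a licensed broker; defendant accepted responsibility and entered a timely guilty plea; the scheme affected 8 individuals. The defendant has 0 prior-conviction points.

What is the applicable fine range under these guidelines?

CR 14,000–CR 20,000

Base offense level for criminal mischief: 3.
§1 applies (level before this adjustment is 3 < 19, so +2): 3 + 2 = 5.
§2 applies: 5 − 3 = 2.
§3 applies (level before this adjustment is 2 < 15, so +1): 2 + 1 = 3.
§4 does not apply.
§6 applies: 3 + 3 = 6.
Final offense level: 6.
Level 6 falls in the 5-14 band.
Fine table: Level 5-14 → CR 14,000–CR 20,000.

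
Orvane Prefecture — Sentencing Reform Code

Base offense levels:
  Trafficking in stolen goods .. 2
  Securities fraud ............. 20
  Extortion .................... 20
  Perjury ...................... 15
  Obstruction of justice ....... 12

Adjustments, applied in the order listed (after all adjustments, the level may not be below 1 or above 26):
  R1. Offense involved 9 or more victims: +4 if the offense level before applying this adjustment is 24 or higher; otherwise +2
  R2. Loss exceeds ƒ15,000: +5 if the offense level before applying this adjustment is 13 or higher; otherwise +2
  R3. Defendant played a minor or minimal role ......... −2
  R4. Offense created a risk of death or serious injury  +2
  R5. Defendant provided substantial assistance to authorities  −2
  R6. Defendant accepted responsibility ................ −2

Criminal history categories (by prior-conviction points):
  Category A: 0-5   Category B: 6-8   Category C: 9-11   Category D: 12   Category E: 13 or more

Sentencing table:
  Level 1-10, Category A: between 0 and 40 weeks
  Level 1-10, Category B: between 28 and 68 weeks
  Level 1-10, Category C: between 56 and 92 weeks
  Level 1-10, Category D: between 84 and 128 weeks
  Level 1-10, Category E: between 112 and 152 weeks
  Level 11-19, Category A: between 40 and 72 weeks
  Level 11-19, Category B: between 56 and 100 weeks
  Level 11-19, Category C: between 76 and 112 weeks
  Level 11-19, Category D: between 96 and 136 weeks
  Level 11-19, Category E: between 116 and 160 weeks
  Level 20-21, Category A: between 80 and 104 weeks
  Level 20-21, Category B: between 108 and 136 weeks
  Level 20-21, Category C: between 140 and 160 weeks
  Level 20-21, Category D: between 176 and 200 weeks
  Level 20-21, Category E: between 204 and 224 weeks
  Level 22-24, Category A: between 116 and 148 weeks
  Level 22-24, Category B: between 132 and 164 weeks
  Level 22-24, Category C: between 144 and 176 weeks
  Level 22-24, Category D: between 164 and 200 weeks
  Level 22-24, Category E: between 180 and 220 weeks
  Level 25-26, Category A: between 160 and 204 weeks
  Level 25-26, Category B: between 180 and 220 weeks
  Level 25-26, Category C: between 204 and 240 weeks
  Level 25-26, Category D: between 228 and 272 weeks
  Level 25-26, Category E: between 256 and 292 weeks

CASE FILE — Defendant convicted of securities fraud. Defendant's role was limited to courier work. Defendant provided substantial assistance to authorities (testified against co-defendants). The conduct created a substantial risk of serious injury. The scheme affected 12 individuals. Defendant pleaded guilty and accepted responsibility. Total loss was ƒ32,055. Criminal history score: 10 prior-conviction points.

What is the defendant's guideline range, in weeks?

144-176 weeks

Base offense level for securities fraud: 20.
R1 applies (level before this adjustment is 20 < 24, so +2): 20 + 2 = 22.
R2 applies (level before this adjustment is 22 ≥ 13, so +5): 22 + 5 = 27.
R3 applies: 27 − 2 = 25.
R4 applies: 25 + 2 = 27.
R5 applies: 27 − 2 = 25.
R6 applies: 25 − 2 = 23.
Final offense level: 23.
Criminal history: 10 prior points → Category C (9-11).
Level 23 falls in the 22-24 band.
Grid: Level 22-24 × Category C = 144-176 weeks.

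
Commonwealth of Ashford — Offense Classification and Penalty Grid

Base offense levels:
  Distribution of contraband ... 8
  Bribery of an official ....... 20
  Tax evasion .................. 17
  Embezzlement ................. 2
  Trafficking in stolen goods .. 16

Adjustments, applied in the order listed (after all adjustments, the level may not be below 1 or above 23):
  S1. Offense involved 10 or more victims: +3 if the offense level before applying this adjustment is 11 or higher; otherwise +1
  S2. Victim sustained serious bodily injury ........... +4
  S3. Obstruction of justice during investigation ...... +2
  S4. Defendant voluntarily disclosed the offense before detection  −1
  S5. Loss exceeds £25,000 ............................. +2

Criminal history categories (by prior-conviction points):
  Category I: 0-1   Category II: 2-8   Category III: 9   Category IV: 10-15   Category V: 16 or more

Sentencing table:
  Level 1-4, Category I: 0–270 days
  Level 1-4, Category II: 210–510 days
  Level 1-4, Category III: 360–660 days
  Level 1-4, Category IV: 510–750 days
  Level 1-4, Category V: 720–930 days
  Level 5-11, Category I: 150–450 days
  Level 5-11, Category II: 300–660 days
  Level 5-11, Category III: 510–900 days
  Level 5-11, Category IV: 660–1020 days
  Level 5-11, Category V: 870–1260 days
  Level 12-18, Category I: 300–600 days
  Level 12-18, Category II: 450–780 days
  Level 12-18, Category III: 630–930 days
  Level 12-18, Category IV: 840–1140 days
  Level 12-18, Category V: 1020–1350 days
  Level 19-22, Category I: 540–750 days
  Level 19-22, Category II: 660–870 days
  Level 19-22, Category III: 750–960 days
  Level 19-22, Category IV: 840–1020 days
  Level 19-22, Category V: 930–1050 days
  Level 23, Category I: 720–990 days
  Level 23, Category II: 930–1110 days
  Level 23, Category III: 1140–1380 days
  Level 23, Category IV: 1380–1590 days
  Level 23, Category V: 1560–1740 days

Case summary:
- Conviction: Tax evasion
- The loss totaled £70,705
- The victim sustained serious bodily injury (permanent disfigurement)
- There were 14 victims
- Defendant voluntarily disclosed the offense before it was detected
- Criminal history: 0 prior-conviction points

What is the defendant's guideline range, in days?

720-990 days

Base offense level for tax evasion: 17.
S1 applies (level before this adjustment is 17 ≥ 11, so +3): 17 + 3 = 20.
S2 applies: 20 + 4 = 24.
S4 applies: 24 − 1 = 23.
S5 applies: 23 + 2 = 25.
Level 25 exceeds the maximum of 23; capped at 23.
Final offense level: 23.
Criminal history: 0 prior points → Category I (0-1).
Level 23 falls in the 23 band.
Grid: Level 23 × Category I = 720-990 days.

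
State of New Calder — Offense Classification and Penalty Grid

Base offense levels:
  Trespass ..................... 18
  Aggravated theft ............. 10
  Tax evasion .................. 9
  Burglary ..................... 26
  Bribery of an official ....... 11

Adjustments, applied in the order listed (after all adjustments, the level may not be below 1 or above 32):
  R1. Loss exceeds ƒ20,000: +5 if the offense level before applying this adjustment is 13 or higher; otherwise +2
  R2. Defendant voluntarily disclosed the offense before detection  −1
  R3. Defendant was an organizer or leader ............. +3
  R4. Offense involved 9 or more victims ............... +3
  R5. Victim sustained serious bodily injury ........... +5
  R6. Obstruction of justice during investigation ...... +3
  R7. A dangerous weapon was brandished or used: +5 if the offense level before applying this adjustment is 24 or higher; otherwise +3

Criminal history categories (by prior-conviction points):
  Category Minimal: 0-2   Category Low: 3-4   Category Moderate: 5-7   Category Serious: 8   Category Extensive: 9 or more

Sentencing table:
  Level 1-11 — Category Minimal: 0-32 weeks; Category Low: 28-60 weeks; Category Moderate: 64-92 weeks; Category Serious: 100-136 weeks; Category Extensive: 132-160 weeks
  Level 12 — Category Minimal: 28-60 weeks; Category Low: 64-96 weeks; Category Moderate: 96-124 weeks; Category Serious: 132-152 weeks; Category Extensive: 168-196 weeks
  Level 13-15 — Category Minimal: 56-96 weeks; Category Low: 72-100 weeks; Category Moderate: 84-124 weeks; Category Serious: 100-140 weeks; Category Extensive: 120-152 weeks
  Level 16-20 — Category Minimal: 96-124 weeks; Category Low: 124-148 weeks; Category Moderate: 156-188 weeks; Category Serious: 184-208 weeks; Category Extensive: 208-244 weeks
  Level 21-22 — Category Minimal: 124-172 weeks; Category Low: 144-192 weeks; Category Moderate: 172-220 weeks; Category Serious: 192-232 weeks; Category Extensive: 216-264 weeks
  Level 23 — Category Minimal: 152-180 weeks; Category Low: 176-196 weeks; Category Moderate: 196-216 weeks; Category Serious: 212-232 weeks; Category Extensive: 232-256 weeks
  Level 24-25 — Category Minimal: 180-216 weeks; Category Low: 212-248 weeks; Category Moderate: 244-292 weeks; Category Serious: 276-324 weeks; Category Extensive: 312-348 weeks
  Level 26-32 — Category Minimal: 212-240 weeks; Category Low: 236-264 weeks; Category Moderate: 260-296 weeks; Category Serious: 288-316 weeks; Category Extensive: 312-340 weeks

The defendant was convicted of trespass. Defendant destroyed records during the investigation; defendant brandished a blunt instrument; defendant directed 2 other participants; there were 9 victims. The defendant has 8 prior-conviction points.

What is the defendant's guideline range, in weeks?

288-316 weeks

Base offense level for trespass: 18.
R3 applies: 18 + 3 = 21.
R4 applies: 21 + 3 = 24.
R5 does not apply.
R6 applies: 24 + 3 = 27.
R7 applies (level before this adjustment is 27 ≥ 24, so +5): 27 + 5 = 32.
Final offense level: 32.
Criminal history: 8 prior points → Category Serious (8).
Level 32 falls in the 26-32 band.
Grid: Level 26-32 × Category Serious = 288-316 weeks.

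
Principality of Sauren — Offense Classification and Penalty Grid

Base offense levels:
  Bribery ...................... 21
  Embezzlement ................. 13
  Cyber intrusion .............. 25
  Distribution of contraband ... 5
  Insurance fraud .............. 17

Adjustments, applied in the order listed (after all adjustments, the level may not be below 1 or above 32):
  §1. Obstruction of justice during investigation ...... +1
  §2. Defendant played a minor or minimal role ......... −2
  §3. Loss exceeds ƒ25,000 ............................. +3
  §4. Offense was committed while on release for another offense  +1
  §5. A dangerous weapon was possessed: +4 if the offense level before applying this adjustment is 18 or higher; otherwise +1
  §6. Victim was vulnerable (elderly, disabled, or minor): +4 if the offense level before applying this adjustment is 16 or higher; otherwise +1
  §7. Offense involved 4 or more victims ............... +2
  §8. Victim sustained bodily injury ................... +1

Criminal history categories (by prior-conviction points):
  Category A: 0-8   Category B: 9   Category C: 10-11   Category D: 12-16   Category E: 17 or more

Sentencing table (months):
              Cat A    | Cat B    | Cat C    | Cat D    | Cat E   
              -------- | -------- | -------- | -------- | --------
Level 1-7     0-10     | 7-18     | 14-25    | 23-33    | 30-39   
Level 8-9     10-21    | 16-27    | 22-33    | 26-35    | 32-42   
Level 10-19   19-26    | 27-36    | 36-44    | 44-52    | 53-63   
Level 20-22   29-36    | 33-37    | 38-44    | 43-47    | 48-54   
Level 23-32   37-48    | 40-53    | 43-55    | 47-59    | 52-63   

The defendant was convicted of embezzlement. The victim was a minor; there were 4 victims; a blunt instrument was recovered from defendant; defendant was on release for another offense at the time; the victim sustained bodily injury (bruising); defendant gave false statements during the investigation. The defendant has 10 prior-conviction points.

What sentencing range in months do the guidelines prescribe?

Base offense level for embezzlement: 13.
§1 applies: 13 + 1 = 14.
§2 does not apply.
§4 applies: 14 + 1 = 15.
§5 applies (level before this adjustment is 15 < 18, so +1): 15 + 1 = 16.
§6 applies (level before this adjustment is 16 ≥ 16, so +4): 16 + 4 = 20.
§7 applies: 20 + 2 = 22.
§8 applies: 22 + 1 = 23.
Final offense level: 23.
Criminal history: 10 prior points → Category C (10-11).
Level 23 falls in the 23-32 band.
Grid: Level 23-32 × Category C = 43-55 months.

43-55 months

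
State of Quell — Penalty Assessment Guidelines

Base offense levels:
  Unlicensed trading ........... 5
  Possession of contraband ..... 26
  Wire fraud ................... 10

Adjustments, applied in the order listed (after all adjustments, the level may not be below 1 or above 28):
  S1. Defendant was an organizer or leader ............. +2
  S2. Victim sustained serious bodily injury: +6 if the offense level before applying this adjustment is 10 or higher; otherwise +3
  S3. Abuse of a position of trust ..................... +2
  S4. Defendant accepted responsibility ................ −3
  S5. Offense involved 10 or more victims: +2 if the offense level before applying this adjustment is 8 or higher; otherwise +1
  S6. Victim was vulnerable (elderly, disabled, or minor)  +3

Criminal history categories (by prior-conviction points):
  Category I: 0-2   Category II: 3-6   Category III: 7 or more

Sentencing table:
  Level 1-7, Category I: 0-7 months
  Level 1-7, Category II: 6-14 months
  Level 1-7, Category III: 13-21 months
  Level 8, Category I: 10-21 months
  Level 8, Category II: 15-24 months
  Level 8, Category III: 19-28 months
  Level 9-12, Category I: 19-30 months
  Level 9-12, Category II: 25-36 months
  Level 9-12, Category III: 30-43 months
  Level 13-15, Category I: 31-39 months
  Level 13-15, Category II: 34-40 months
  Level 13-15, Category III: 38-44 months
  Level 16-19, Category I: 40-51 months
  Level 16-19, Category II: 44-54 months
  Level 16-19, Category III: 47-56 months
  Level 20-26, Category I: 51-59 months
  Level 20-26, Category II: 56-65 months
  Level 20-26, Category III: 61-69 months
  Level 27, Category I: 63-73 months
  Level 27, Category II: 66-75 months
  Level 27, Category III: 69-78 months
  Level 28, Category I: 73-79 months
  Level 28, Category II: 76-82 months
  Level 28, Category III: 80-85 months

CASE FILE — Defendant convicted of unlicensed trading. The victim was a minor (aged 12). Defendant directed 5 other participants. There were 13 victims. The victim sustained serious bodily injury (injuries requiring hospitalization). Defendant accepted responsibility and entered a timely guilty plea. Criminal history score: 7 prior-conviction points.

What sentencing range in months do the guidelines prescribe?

30-43 months

Base offense level for unlicensed trading: 5.
S1 applies: 5 + 2 = 7.
S2 applies (level before this adjustment is 7 < 10, so +3): 7 + 3 = 10.
S3 does not apply.
S4 applies: 10 − 3 = 7.
S5 applies (level before this adjustment is 7 < 8, so +1): 7 + 1 = 8.
S6 applies: 8 + 3 = 11.
Final offense level: 11.
Criminal history: 7 prior points → Category III (7+).
Level 11 falls in the 9-12 band.
Grid: Level 9-12 × Category III = 30-43 months.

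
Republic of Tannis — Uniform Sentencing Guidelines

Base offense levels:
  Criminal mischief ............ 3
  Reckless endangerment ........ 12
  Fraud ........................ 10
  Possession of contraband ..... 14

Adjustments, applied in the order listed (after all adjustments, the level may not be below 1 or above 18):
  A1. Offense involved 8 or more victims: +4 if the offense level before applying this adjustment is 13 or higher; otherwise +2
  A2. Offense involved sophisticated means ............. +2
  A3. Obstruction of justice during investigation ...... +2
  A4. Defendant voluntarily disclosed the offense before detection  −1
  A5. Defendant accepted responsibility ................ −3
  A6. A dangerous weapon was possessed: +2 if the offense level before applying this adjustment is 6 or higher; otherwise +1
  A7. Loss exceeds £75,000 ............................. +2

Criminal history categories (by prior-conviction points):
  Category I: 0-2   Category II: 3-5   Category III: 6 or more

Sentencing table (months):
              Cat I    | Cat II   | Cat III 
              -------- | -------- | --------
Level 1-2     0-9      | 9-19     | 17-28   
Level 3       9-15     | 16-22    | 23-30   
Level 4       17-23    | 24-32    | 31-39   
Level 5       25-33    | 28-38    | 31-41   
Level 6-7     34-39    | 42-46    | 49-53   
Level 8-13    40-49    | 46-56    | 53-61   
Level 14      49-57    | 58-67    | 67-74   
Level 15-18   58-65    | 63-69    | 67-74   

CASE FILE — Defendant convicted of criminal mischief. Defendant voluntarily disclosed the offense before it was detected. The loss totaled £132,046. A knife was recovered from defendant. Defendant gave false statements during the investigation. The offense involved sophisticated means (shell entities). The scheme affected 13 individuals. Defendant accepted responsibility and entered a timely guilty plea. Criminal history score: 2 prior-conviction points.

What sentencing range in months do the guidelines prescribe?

40-49 months

Base offense level for criminal mischief: 3.
A1 applies (level before this adjustment is 3 < 13, so +2): 3 + 2 = 5.
A2 applies: 5 + 2 = 7.
A3 applies: 7 + 2 = 9.
A4 applies: 9 − 1 = 8.
A5 applies: 8 − 3 = 5.
A6 applies (level before this adjustment is 5 < 6, so +1): 5 + 1 = 6.
A7 applies: 6 + 2 = 8.
Final offense level: 8.
Criminal history: 2 prior points → Category I (0-2).
Level 8 falls in the 8-13 band.
Grid: Level 8-13 × Category I = 40-49 months.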